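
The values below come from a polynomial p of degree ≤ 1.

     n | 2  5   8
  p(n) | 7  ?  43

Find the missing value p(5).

On equispaced nodes a degree-1 polynomial has vanishing second forward difference, so
  p(2) - 2·p(5) + p(8) = 0.
Substituting the known values and solving for p(5):
  -2·p(5) = -50
  p(5) = 25.

25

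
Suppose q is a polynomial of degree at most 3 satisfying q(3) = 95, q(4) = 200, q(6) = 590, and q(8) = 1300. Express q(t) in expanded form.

Using the Lagrange interpolation formula with nodes 3, 4, 6, 8:
  L_0(t) = (t - 4)(t - 6)(t - 8) / -15
  L_1(t) = (t - 3)(t - 6)(t - 8) / 8
  L_2(t) = (t - 3)(t - 4)(t - 8) / -12
  L_3(t) = (t - 3)(t - 4)(t - 6) / 40
Then q(t) = 95·L_0(t) + 200·L_1(t) + 590·L_2(t) + 1300·L_3(t).
Expanding and collecting terms gives q(t) = 2t³ + 4t² + 3t - 4.
Check: q(8) = 1300. ✓

q(t) = 2t^3 + 4t^2 + 3t - 4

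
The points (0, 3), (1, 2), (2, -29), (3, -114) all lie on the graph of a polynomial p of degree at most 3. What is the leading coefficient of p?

-4

Write p(x) = ax^3 + bx^2 + cx + d. Substituting each data point gives a linear system:
  d = 3
  a + b + c + d = 2
  8a + 4b + 2c + d = -29
  27a + 9b + 3c + d = -114
Solving the system yields a = -4, b = -3, c = 6, d = 3.
So p(x) = -4x³ - 3x² + 6x + 3.
The leading coefficient is -4.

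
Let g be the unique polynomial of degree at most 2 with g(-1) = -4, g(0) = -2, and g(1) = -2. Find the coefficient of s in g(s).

1

Write g(s) = as^2 + bs + c. Substituting each data point gives a linear system:
  a - b + c = -4
  c = -2
  a + b + c = -2
Solving the system yields a = -1, b = 1, c = -2.
So g(s) = -s^2 + s - 2.
The coefficient of s is 1.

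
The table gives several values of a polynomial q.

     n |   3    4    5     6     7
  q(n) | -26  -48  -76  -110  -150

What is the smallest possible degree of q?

Forward differences of the values at n = 3, 4, 5, 6, 7:
  q  : -26  -48  -76  -110  -150
  Δ  : -22  -28  -34  -40
  Δ^2: -6  -6  -6
  Δ^3: 0  0
  Δ^4: 0
The second differences are constant (-6) and nonzero, while all higher differences vanish, so the minimal degree is 2.

2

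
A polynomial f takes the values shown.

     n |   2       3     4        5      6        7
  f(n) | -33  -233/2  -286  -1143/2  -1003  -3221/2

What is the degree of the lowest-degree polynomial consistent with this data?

3

Forward differences of the values at n = 2, 3, 4, 5, 6, 7:
  f  : -33  -233/2  -286  -1143/2  -1003  -3221/2
  Δ  : -167/2  -339/2  -571/2  -863/2  -1215/2
  Δ^2: -86  -116  -146  -176
  Δ^3: -30  -30  -30
  Δ^4: 0  0
  Δ^5: 0
The third differences are constant (-30) and nonzero, while all higher differences vanish, so the minimal degree is 3.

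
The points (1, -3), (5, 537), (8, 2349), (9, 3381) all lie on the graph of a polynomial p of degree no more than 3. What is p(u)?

Write p(u) = au^3 + bu^2 + cu + d. Substituting each data point gives a linear system:
  a + b + c + d = -3
  125a + 25b + 5c + d = 537
  512a + 64b + 8c + d = 2349
  729a + 81b + 9c + d = 3381
Solving the system yields a = 5, b = -3, c = -2, d = -3.
So p(u) = 5u^3 - 3u^2 - 2u - 3.
Check: p(5) = 537. ✓

p(u) = 5u^3 - 3u^2 - 2u - 3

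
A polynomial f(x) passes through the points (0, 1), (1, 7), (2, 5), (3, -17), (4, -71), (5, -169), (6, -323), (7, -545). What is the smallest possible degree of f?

Forward differences of the values at x = 0, 1, 2, 3, 4, 5, 6, 7:
  f  : 1  7  5  -17  -71  -169  -323  -545
  Δ  : 6  -2  -22  -54  -98  -154  -222
  Δ^2: -8  -20  -32  -44  -56  -68
  Δ^3: -12  -12  -12  -12  -12
  Δ^4: 0  0  0  0
  Δ^5: 0  0  0
  Δ^6: 0  0
  Δ^7: 0
The third differences are constant (-12) and nonzero, while all higher differences vanish, so the minimal degree is 3.

3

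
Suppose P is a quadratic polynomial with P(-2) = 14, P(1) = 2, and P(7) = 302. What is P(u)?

Using the Lagrange interpolation formula with nodes -2, 1, 7:
  L_0(u) = (u - 1)(u - 7) / 27
  L_1(u) = (u + 2)(u - 7) / -18
  L_2(u) = (u + 2)(u - 1) / 54
Then P(u) = 14·L_0(u) + 2·L_1(u) + 302·L_2(u).
Expanding and collecting terms gives P(u) = 6u² + 2u - 6.
Check: P(1) = 2. ✓

P(u) = 6u^2 + 2u - 6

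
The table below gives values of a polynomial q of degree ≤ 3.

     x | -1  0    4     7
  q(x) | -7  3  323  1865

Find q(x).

Write q(x) = ax^3 + bx^2 + cx + d. Substituting each data point gives a linear system:
  -a + b - c + d = -7
  d = 3
  64a + 16b + 4c + d = 323
  343a + 49b + 7c + d = 1865
Solving the system yields a = 6, b = -4, c = 0, d = 3.
So q(x) = 6x³ - 4x² + 3.
Check: q(4) = 323. ✓

q(x) = 6x^3 - 4x^2 + 3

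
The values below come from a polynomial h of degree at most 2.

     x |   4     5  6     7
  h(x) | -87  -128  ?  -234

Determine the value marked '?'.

-177

The 3 known points determine the degree-2 polynomial uniquely.
Write h(x) = ax^2 + bx + c. Substituting each data point gives a linear system:
  16a + 4b + c = -87
  25a + 5b + c = -128
  49a + 7b + c = -234
Solving the system yields a = -4, b = -5, c = -3.
So h(x) = -4x^2 - 5x - 3.
Then h(6) = -177.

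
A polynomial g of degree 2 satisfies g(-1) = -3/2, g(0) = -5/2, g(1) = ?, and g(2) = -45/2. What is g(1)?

The 3 known points determine the degree-2 polynomial uniquely.
Write g(t) = at^2 + bt + c. Substituting each data point gives a linear system:
  a - b + c = -3/2
  c = -5/2
  4a + 2b + c = -45/2
Solving the system yields a = -3, b = -4, c = -5/2.
So g(t) = -3t² - 4t - 5/2.
Then g(1) = -19/2.

-19/2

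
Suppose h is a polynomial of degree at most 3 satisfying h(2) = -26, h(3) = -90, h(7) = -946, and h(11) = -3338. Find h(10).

-2554

Write h(n) = an^3 + bn^2 + cn + d. Substituting each data point gives a linear system:
  8a + 4b + 2c + d = -26
  27a + 9b + 3c + d = -90
  343a + 49b + 7c + d = -946
  1331a + 121b + 11c + d = -3338
Solving the system yields a = -2, b = -6, c = 4, d = 6.
So h(n) = -2n³ - 6n² + 4n + 6.
Then h(10) = -2554.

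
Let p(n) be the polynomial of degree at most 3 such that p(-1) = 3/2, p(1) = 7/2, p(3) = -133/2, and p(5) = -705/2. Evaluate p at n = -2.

Write p(n) = an^3 + bn^2 + cn + d. Substituting each data point gives a linear system:
  -a + b - c + d = 3/2
  a + b + c + d = 7/2
  27a + 9b + 3c + d = -133/2
  125a + 25b + 5c + d = -705/2
Solving the system yields a = -3, b = 0, c = 4, d = 5/2.
So p(n) = -3n^3 + 4n + 5/2.
Then p(-2) = 37/2.

37/2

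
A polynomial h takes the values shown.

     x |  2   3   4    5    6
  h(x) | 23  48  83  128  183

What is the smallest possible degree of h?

Forward differences of the values at x = 2, 3, 4, 5, 6:
  h  : 23  48  83  128  183
  Δ  : 25  35  45  55
  Δ^2: 10  10  10
  Δ^3: 0  0
  Δ^4: 0
The second differences are constant (10) and nonzero, while all higher differences vanish, so the minimal degree is 2.

2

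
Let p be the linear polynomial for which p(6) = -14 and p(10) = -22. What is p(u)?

p(u) = -2u - 2

Write p(u) = au + b. Substituting each data point gives a linear system:
  6a + b = -14
  10a + b = -22
Solving the system yields a = -2, b = -2.
So p(u) = -2u - 2.
Check: p(6) = -14. ✓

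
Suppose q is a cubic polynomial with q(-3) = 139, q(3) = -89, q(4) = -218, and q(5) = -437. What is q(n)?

Write q(n) = an^3 + bn^2 + cn + d. Substituting each data point gives a linear system:
  -27a + 9b - 3c + d = 139
  27a + 9b + 3c + d = -89
  64a + 16b + 4c + d = -218
  125a + 25b + 5c + d = -437
Solving the system yields a = -4, b = 3, c = -2, d = -2.
So q(n) = -4n^3 + 3n^2 - 2n - 2.
Check: q(-3) = 139. ✓

q(n) = -4n^3 + 3n^2 - 2n - 2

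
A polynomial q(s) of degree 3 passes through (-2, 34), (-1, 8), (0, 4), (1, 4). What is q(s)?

Write q(s) = as^3 + bs^2 + cs + d. Substituting each data point gives a linear system:
  -8a + 4b - 2c + d = 34
  -a + b - c + d = 8
  d = 4
  a + b + c + d = 4
Solving the system yields a = -3, b = 2, c = 1, d = 4.
So q(s) = -3s^3 + 2s^2 + s + 4.
Check: q(0) = 4. ✓

q(s) = -3s^3 + 2s^2 + s + 4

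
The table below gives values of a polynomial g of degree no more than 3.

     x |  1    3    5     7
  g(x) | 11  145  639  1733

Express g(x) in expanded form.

g(x) = 5x^3 + 2x + 4

Write g(x) = ax^3 + bx^2 + cx + d. Substituting each data point gives a linear system:
  a + b + c + d = 11
  27a + 9b + 3c + d = 145
  125a + 25b + 5c + d = 639
  343a + 49b + 7c + d = 1733
Solving the system yields a = 5, b = 0, c = 2, d = 4.
So g(x) = 5x^3 + 2x + 4.
Check: g(5) = 639. ✓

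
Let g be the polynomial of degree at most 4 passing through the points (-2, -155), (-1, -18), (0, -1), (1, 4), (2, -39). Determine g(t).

g(t) = -6t^4 + 6t^3 + 5t - 1

Write g(t) = at^4 + bt^3 + ct^2 + dt + e. Substituting each data point gives a linear system:
  16a - 8b + 4c - 2d + e = -155
  a - b + c - d + e = -18
  e = -1
  a + b + c + d + e = 4
  16a + 8b + 4c + 2d + e = -39
Solving the system yields a = -6, b = 6, c = 0, d = 5, e = -1.
So g(t) = -6t⁴ + 6t³ + 5t - 1.
Check: g(-1) = -18. ✓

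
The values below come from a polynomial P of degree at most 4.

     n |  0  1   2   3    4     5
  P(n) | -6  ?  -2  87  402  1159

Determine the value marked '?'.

-9

On equispaced nodes a degree-4 polynomial has vanishing fifth forward difference, so
  - P(0) + 5·P(1) - 10·P(2) + 10·P(3) - 5·P(4) + P(5) = 0.
Substituting the known values and solving for P(1):
  5·P(1) = -45
  P(1) = -9.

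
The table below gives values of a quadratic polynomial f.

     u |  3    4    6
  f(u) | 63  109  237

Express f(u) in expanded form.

f(u) = 6u^2 + 4u - 3

Write f(u) = au^2 + bu + c. Substituting each data point gives a linear system:
  9a + 3b + c = 63
  16a + 4b + c = 109
  36a + 6b + c = 237
Solving the system yields a = 6, b = 4, c = -3.
So f(u) = 6u^2 + 4u - 3.
Check: f(3) = 63. ✓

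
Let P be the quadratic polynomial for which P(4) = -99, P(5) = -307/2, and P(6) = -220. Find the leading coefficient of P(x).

-6

Write P(x) = ax^2 + bx + c. Substituting each data point gives a linear system:
  16a + 4b + c = -99
  25a + 5b + c = -307/2
  36a + 6b + c = -220
Solving the system yields a = -6, b = -1/2, c = -1.
So P(x) = -6x^2 - (1/2)x - 1.
The leading coefficient is -6.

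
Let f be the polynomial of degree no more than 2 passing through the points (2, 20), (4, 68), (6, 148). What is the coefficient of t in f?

Write f(t) = at^2 + bt + c. Substituting each data point gives a linear system:
  4a + 2b + c = 20
  16a + 4b + c = 68
  36a + 6b + c = 148
Solving the system yields a = 4, b = 0, c = 4.
So f(t) = 4t^2 + 4.
The coefficient of t is 0.

0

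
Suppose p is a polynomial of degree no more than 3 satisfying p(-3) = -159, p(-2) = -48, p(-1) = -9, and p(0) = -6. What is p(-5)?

-741

Write p(n) = an^3 + bn^2 + cn + d. Substituting each data point gives a linear system:
  -27a + 9b - 3c + d = -159
  -8a + 4b - 2c + d = -48
  -a + b - c + d = -9
  d = -6
Solving the system yields a = 6, b = 0, c = -3, d = -6.
So p(n) = 6n^3 - 3n - 6.
Then p(-5) = -741.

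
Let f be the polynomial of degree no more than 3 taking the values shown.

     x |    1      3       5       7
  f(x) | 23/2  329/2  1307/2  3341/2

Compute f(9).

Using the Lagrange interpolation formula with nodes 1, 3, 5, 7:
  L_0(x) = (x - 3)(x - 5)(x - 7) / -48
  L_1(x) = (x - 1)(x - 5)(x - 7) / 16
  L_2(x) = (x - 1)(x - 3)(x - 7) / -16
  L_3(x) = (x - 1)(x - 3)(x - 5) / 48
Then f(x) = 23/2·L_0(x) + 329/2·L_1(x) + 1307/2·L_2(x) + 3341/2·L_3(x).
Expanding and collecting terms gives f(x) = 4x^3 + 6x^2 + (1/2)x + 1.
Evaluating at x = 9: f(9) = 6815/2.

6815/2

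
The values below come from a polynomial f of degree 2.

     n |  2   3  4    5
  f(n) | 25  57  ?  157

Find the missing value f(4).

101

On equispaced nodes a degree-2 polynomial has vanishing third forward difference, so
  - f(2) + 3·f(3) - 3·f(4) + f(5) = 0.
Substituting the known values and solving for f(4):
  -3·f(4) = -303
  f(4) = 101.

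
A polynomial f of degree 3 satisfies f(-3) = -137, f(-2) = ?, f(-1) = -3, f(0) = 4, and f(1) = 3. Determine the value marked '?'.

-42

The 4 known points determine the degree-3 polynomial uniquely.
Write f(n) = an^3 + bn^2 + cn + d. Substituting each data point gives a linear system:
  -27a + 9b - 3c + d = -137
  -a + b - c + d = -3
  d = 4
  a + b + c + d = 3
Solving the system yields a = 4, b = -4, c = -1, d = 4.
So f(n) = 4n³ - 4n² - n + 4.
Then f(-2) = -42.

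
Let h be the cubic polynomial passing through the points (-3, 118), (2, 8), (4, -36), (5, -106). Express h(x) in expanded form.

Write h(x) = ax^3 + bx^2 + cx + d. Substituting each data point gives a linear system:
  -27a + 9b - 3c + d = 118
  8a + 4b + 2c + d = 8
  64a + 16b + 4c + d = -36
  125a + 25b + 5c + d = -106
Solving the system yields a = -2, b = 6, c = -2, d = 4.
So h(x) = -2x^3 + 6x^2 - 2x + 4.
Check: h(5) = -106. ✓

h(x) = -2x^3 + 6x^2 - 2x + 4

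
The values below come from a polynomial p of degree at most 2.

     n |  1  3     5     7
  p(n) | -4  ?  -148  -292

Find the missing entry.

On equispaced nodes a degree-2 polynomial has vanishing third forward difference, so
  - p(1) + 3·p(3) - 3·p(5) + p(7) = 0.
Substituting the known values and solving for p(3):
  3·p(3) = -156
  p(3) = -52.

-52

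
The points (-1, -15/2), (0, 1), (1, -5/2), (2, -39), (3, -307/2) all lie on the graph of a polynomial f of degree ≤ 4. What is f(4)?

Using the Lagrange interpolation formula with nodes -1, 0, 1, 2, 3:
  L_0(x) = x(x - 1)(x - 2)(x - 3) / 24
  L_1(x) = (x + 1)(x - 1)(x - 2)(x - 3) / -6
  L_2(x) = (x + 1)x(x - 2)(x - 3) / 4
  L_3(x) = (x + 1)x(x - 1)(x - 3) / -6
  L_4(x) = (x + 1)x(x - 1)(x - 2) / 24
Then f(x) = -15/2·L_0(x) + 1·L_1(x) - 5/2·L_2(x) - 39·L_3(x) - 307/2·L_4(x).
Expanding and collecting terms gives f(x) = -x⁴ - (3/2)x³ - 5x² + 4x + 1.
Evaluating at x = 4: f(4) = -415.

-415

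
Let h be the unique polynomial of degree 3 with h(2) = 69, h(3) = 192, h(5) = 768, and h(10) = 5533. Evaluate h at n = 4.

415

Using the Lagrange interpolation formula with nodes 2, 3, 5, 10:
  L_0(n) = (n - 3)(n - 5)(n - 10) / -24
  L_1(n) = (n - 2)(n - 5)(n - 10) / 14
  L_2(n) = (n - 2)(n - 3)(n - 10) / -30
  L_3(n) = (n - 2)(n - 3)(n - 5) / 280
Then h(n) = 69·L_0(n) + 192·L_1(n) + 768·L_2(n) + 5533·L_3(n).
Expanding and collecting terms gives h(n) = 5n^3 + 5n^2 + 3n + 3.
Evaluating at n = 4: h(4) = 415.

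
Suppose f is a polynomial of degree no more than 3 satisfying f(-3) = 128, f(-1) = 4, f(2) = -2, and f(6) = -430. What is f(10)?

-2394

Using the Lagrange interpolation formula with nodes -3, -1, 2, 6:
  L_0(t) = (t + 1)(t - 2)(t - 6) / -90
  L_1(t) = (t + 3)(t - 2)(t - 6) / 42
  L_2(t) = (t + 3)(t + 1)(t - 6) / -60
  L_3(t) = (t + 3)(t + 1)(t - 2) / 252
Then f(t) = 128·L_0(t) + 4·L_1(t) - 2·L_2(t) - 430·L_3(t).
Expanding and collecting terms gives f(t) = -3t³ + 6t² + t - 4.
Evaluating at t = 10: f(10) = -2394.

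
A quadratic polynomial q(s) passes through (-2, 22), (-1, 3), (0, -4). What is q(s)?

q(s) = 6s^2 - s - 4

Write q(s) = as^2 + bs + c. Substituting each data point gives a linear system:
  4a - 2b + c = 22
  a - b + c = 3
  c = -4
Solving the system yields a = 6, b = -1, c = -4.
So q(s) = 6s^2 - s - 4.
Check: q(-1) = 3. ✓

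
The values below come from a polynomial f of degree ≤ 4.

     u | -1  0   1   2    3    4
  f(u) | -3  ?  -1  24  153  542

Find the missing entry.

-6

On equispaced nodes a degree-4 polynomial has vanishing fifth forward difference, so
  - f(-1) + 5·f(0) - 10·f(1) + 10·f(2) - 5·f(3) + f(4) = 0.
Substituting the known values and solving for f(0):
  5·f(0) = -30
  f(0) = -6.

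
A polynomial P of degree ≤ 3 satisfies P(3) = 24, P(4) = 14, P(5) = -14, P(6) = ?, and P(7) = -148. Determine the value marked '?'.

-66

On equispaced nodes a degree-3 polynomial has vanishing fourth forward difference, so
  P(3) - 4·P(4) + 6·P(5) - 4·P(6) + P(7) = 0.
Substituting the known values and solving for P(6):
  -4·P(6) = 264
  P(6) = -66.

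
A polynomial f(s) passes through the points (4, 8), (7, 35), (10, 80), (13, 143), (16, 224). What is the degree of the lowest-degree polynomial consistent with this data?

Forward differences of the values at s = 4, 7, 10, 13, 16:
  f  : 8  35  80  143  224
  Δ  : 27  45  63  81
  Δ^2: 18  18  18
  Δ^3: 0  0
  Δ^4: 0
The second differences are constant (18) and nonzero, while all higher differences vanish, so the minimal degree is 2.

2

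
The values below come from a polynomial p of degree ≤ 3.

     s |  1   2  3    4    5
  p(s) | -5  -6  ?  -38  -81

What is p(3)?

-15

On equispaced nodes a degree-3 polynomial has vanishing fourth forward difference, so
  p(1) - 4·p(2) + 6·p(3) - 4·p(4) + p(5) = 0.
Substituting the known values and solving for p(3):
  6·p(3) = -90
  p(3) = -15.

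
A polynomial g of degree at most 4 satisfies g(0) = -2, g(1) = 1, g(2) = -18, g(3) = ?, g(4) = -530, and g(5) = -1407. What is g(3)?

The 5 known points determine the degree-4 polynomial uniquely.
Write g(n) = an^4 + bn^3 + cn^2 + dn + e. Substituting each data point gives a linear system:
  e = -2
  a + b + c + d + e = 1
  16a + 8b + 4c + 2d + e = -18
  256a + 64b + 16c + 4d + e = -530
  625a + 125b + 25c + 5d + e = -1407
Solving the system yields a = -3, b = 4, c = -2, d = 4, e = -2.
So g(n) = -3n^4 + 4n^3 - 2n^2 + 4n - 2.
Then g(3) = -143.

-143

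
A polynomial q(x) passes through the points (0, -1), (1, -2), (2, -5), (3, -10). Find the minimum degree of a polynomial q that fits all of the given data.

2

Forward differences of the values at x = 0, 1, 2, 3:
  q  : -1  -2  -5  -10
  Δ  : -1  -3  -5
  Δ^2: -2  -2
  Δ^3: 0
The second differences are constant (-2) and nonzero, while all higher differences vanish, so the minimal degree is 2.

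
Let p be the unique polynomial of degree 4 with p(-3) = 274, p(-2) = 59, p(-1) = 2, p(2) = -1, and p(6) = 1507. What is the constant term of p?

1

Write p(u) = au^4 + bu^3 + cu^2 + du + e. Substituting each data point gives a linear system:
  81a - 27b + 9c - 3d + e = 274
  16a - 8b + 4c - 2d + e = 59
  a - b + c - d + e = 2
  16a + 8b + 4c + 2d + e = -1
  1296a + 216b + 36c + 6d + e = 1507
Solving the system yields a = 2, b = -5, c = -1, d = 5, e = 1.
So p(u) = 2u⁴ - 5u³ - u² + 5u + 1.
The constant term is 1.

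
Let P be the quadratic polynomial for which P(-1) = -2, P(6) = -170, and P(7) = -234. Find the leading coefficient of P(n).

-5

Write P(n) = an^2 + bn + c. Substituting each data point gives a linear system:
  a - b + c = -2
  36a + 6b + c = -170
  49a + 7b + c = -234
Solving the system yields a = -5, b = 1, c = 4.
So P(n) = -5n² + n + 4.
The leading coefficient is -5.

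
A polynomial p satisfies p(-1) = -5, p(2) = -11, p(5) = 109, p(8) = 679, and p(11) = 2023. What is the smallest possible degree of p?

Forward differences of the values at s = -1, 2, 5, 8, 11:
  p  : -5  -11  109  679  2023
  Δ  : -6  120  570  1344
  Δ^2: 126  450  774
  Δ^3: 324  324
  Δ^4: 0
The third differences are constant (324) and nonzero, while all higher differences vanish, so the minimal degree is 3.

3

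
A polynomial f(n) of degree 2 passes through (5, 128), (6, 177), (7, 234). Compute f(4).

87

Write f(n) = an^2 + bn + c. Substituting each data point gives a linear system:
  25a + 5b + c = 128
  36a + 6b + c = 177
  49a + 7b + c = 234
Solving the system yields a = 4, b = 5, c = 3.
So f(n) = 4n^2 + 5n + 3.
Then f(4) = 87.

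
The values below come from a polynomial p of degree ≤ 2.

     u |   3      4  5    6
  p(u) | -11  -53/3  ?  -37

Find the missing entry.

The 3 known points determine the degree-2 polynomial uniquely.
Write p(u) = au^2 + bu + c. Substituting each data point gives a linear system:
  9a + 3b + c = -11
  16a + 4b + c = -53/3
  36a + 6b + c = -37
Solving the system yields a = -1, b = 1/3, c = -3.
So p(u) = -u^2 + (1/3)u - 3.
Then p(5) = -79/3.

-79/3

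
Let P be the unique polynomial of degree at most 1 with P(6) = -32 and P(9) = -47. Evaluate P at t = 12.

Using the Lagrange interpolation formula with nodes 6, 9:
  L_0(t) = (t - 9) / -3
  L_1(t) = (t - 6) / 3
Then P(t) = -32·L_0(t) - 47·L_1(t).
Expanding and collecting terms gives P(t) = -5t - 2.
Evaluating at t = 12: P(12) = -62.

-62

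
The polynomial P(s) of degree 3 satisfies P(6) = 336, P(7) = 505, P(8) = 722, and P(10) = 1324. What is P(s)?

P(s) = s^3 + 3s^2 + 3s - 6

Using the Lagrange interpolation formula with nodes 6, 7, 8, 10:
  L_0(s) = (s - 7)(s - 8)(s - 10) / -8
  L_1(s) = (s - 6)(s - 8)(s - 10) / 3
  L_2(s) = (s - 6)(s - 7)(s - 10) / -4
  L_3(s) = (s - 6)(s - 7)(s - 8) / 24
Then P(s) = 336·L_0(s) + 505·L_1(s) + 722·L_2(s) + 1324·L_3(s).
Expanding and collecting terms gives P(s) = s^3 + 3s^2 + 3s - 6.
Check: P(7) = 505. ✓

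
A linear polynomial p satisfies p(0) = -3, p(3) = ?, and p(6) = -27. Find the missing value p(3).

-15

On equispaced nodes a degree-1 polynomial has vanishing second forward difference, so
  p(0) - 2·p(3) + p(6) = 0.
Substituting the known values and solving for p(3):
  -2·p(3) = 30
  p(3) = -15.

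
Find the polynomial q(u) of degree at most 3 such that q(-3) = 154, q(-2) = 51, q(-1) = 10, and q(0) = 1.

q(u) = -5u^3 + u^2 - 3u + 1

Write q(u) = au^3 + bu^2 + cu + d. Substituting each data point gives a linear system:
  -27a + 9b - 3c + d = 154
  -8a + 4b - 2c + d = 51
  -a + b - c + d = 10
  d = 1
Solving the system yields a = -5, b = 1, c = -3, d = 1.
So q(u) = -5u³ + u² - 3u + 1.
Check: q(-2) = 51. ✓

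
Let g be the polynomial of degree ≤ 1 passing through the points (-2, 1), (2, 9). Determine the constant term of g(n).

Write g(n) = an + b. Substituting each data point gives a linear system:
  -2a + b = 1
  2a + b = 9
Solving the system yields a = 2, b = 5.
So g(n) = 2n + 5.
The constant term is 5.

5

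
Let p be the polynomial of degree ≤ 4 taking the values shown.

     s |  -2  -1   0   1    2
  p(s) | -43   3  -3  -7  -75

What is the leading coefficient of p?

Write p(s) = as^4 + bs^3 + cs^2 + ds + e. Substituting each data point gives a linear system:
  16a - 8b + 4c - 2d + e = -43
  a - b + c - d + e = 3
  e = -3
  a + b + c + d + e = -7
  16a + 8b + 4c + 2d + e = -75
Solving the system yields a = -5, b = -1, c = 6, d = -4, e = -3.
So p(s) = -5s^4 - s^3 + 6s^2 - 4s - 3.
The leading coefficient is -5.

-5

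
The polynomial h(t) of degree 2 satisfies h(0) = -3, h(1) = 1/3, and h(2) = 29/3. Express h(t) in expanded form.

Using the Lagrange interpolation formula with nodes 0, 1, 2:
  L_0(t) = (t - 1)(t - 2) / 2
  L_1(t) = t(t - 2) / -1
  L_2(t) = t(t - 1) / 2
Then h(t) = -3·L_0(t) + 1/3·L_1(t) + 29/3·L_2(t).
Expanding and collecting terms gives h(t) = 3t² + (1/3)t - 3.
Check: h(2) = 29/3. ✓

h(t) = 3t^2 + (1/3)t - 3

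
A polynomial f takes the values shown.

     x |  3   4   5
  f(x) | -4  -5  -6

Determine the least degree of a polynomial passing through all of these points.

Forward differences of the values at x = 3, 4, 5:
  f  : -4  -5  -6
  Δ  : -1  -1
  Δ^2: 0
The first differences are constant (-1) and nonzero, while all higher differences vanish, so the minimal degree is 1.

1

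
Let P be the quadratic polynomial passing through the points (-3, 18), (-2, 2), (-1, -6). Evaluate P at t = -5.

Forward differences of the values at t = -3, -2, -1:
  P  : 18  2  -6
  Δ  : -16  -8
  Δ^2: 8
The second differences are constant, confirming degree 2.
Interpolating (Newton forward form) and evaluating at t = -5 gives P(-5) = 74.

74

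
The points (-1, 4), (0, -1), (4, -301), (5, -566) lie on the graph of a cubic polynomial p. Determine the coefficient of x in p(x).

Write p(x) = ax^3 + bx^2 + cx + d. Substituting each data point gives a linear system:
  -a + b - c + d = 4
  d = -1
  64a + 16b + 4c + d = -301
  125a + 25b + 5c + d = -566
Solving the system yields a = -4, b = -2, c = -3, d = -1.
So p(x) = -4x³ - 2x² - 3x - 1.
The coefficient of x is -3.

-3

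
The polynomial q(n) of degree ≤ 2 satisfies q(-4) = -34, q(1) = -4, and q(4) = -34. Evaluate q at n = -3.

-20

Using the Lagrange interpolation formula with nodes -4, 1, 4:
  L_0(n) = (n - 1)(n - 4) / 40
  L_1(n) = (n + 4)(n - 4) / -15
  L_2(n) = (n + 4)(n - 1) / 24
Then q(n) = -34·L_0(n) - 4·L_1(n) - 34·L_2(n).
Expanding and collecting terms gives q(n) = -2n^2 - 2.
Evaluating at n = -3: q(-3) = -20.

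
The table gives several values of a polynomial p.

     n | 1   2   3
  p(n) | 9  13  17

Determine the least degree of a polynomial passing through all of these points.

1

Forward differences of the values at n = 1, 2, 3:
  p  : 9  13  17
  Δ  : 4  4
  Δ^2: 0
The first differences are constant (4) and nonzero, while all higher differences vanish, so the minimal degree is 1.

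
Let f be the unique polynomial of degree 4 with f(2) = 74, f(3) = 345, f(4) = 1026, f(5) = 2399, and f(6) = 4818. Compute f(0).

Using the Lagrange interpolation formula with nodes 2, 3, 4, 5, 6:
  L_0(n) = (n - 3)(n - 4)(n - 5)(n - 6) / 24
  L_1(n) = (n - 2)(n - 4)(n - 5)(n - 6) / -6
  L_2(n) = (n - 2)(n - 3)(n - 5)(n - 6) / 4
  L_3(n) = (n - 2)(n - 3)(n - 4)(n - 6) / -6
  L_4(n) = (n - 2)(n - 3)(n - 4)(n - 5) / 24
Then f(n) = 74·L_0(n) + 345·L_1(n) + 1026·L_2(n) + 2399·L_3(n) + 4818·L_4(n).
Expanding and collecting terms gives f(n) = 3n⁴ + 5n³ - 5n² + 6n - 6.
Evaluating at n = 0: f(0) = -6.

-6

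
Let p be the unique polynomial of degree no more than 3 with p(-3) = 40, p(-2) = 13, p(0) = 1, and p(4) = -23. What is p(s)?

p(s) = -s^3 + 2s^2 + 2s + 1

Using the Lagrange interpolation formula with nodes -3, -2, 0, 4:
  L_0(s) = (s + 2)s(s - 4) / -21
  L_1(s) = (s + 3)s(s - 4) / 12
  L_2(s) = (s + 3)(s + 2)(s - 4) / -24
  L_3(s) = (s + 3)(s + 2)s / 168
Then p(s) = 40·L_0(s) + 13·L_1(s) + 1·L_2(s) - 23·L_3(s).
Expanding and collecting terms gives p(s) = -s^3 + 2s^2 + 2s + 1.
Check: p(4) = -23. ✓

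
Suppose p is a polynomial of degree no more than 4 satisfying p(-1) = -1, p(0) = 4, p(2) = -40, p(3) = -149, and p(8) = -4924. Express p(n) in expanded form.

p(n) = -n^4 - n^3 - 5n^2 + 4

Write p(n) = an^4 + bn^3 + cn^2 + dn + e. Substituting each data point gives a linear system:
  a - b + c - d + e = -1
  e = 4
  16a + 8b + 4c + 2d + e = -40
  81a + 27b + 9c + 3d + e = -149
  4096a + 512b + 64c + 8d + e = -4924
Solving the system yields a = -1, b = -1, c = -5, d = 0, e = 4.
So p(n) = -n^4 - n^3 - 5n^2 + 4.
Check: p(2) = -40. ✓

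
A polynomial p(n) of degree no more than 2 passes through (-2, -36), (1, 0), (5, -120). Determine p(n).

p(n) = -6n^2 + 6n

Using the Lagrange interpolation formula with nodes -2, 1, 5:
  L_0(n) = (n - 1)(n - 5) / 21
  L_1(n) = (n + 2)(n - 5) / -12
  L_2(n) = (n + 2)(n - 1) / 28
Then p(n) = -36·L_0(n) + 0·L_1(n) - 120·L_2(n).
Expanding and collecting terms gives p(n) = -6n^2 + 6n.
Check: p(1) = 0. ✓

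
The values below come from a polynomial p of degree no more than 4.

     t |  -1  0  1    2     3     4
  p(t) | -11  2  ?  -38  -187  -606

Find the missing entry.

On equispaced nodes a degree-4 polynomial has vanishing fifth forward difference, so
  - p(-1) + 5·p(0) - 10·p(1) + 10·p(2) - 5·p(3) + p(4) = 0.
Substituting the known values and solving for p(1):
  -10·p(1) = 30
  p(1) = -3.

-3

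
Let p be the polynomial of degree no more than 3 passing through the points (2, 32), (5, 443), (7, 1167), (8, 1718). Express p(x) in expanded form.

Write p(x) = ax^3 + bx^2 + cx + d. Substituting each data point gives a linear system:
  8a + 4b + 2c + d = 32
  125a + 25b + 5c + d = 443
  343a + 49b + 7c + d = 1167
  512a + 64b + 8c + d = 1718
Solving the system yields a = 3, b = 3, c = -1, d = -2.
So p(x) = 3x³ + 3x² - x - 2.
Check: p(7) = 1167. ✓

p(x) = 3x^3 + 3x^2 - x - 2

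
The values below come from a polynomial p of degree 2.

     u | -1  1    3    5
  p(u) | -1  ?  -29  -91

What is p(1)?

The 3 known points determine the degree-2 polynomial uniquely.
Write p(u) = au^2 + bu + c. Substituting each data point gives a linear system:
  a - b + c = -1
  9a + 3b + c = -29
  25a + 5b + c = -91
Solving the system yields a = -4, b = 1, c = 4.
So p(u) = -4u^2 + u + 4.
Then p(1) = 1.

1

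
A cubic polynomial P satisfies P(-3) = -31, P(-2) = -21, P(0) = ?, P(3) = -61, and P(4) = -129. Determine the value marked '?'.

The 4 known points determine the degree-3 polynomial uniquely.
Write P(x) = ax^3 + bx^2 + cx + d. Substituting each data point gives a linear system:
  -27a + 9b - 3c + d = -31
  -8a + 4b - 2c + d = -21
  27a + 9b + 3c + d = -61
  64a + 16b + 4c + d = -129
Solving the system yields a = -1, b = -5, c = 4, d = -1.
So P(x) = -x^3 - 5x^2 + 4x - 1.
Then P(0) = -1.

-1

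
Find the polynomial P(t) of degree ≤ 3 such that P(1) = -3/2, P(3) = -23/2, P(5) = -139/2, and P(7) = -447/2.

Using the Lagrange interpolation formula with nodes 1, 3, 5, 7:
  L_0(t) = (t - 3)(t - 5)(t - 7) / -48
  L_1(t) = (t - 1)(t - 5)(t - 7) / 16
  L_2(t) = (t - 1)(t - 3)(t - 7) / -16
  L_3(t) = (t - 1)(t - 3)(t - 5) / 48
Then P(t) = -3/2·L_0(t) - 23/2·L_1(t) - 139/2·L_2(t) - 447/2·L_3(t).
Expanding and collecting terms gives P(t) = -t^3 + 3t^2 - 4t + 1/2.
Check: P(1) = -3/2. ✓

P(t) = -t^3 + 3t^2 - 4t + 1/2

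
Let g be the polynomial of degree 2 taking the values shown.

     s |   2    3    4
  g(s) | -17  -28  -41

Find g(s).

Using the Lagrange interpolation formula with nodes 2, 3, 4:
  L_0(s) = (s - 3)(s - 4) / 2
  L_1(s) = (s - 2)(s - 4) / -1
  L_2(s) = (s - 2)(s - 3) / 2
Then g(s) = -17·L_0(s) - 28·L_1(s) - 41·L_2(s).
Expanding and collecting terms gives g(s) = -s^2 - 6s - 1.
Check: g(2) = -17. ✓

g(s) = -s^2 - 6s - 1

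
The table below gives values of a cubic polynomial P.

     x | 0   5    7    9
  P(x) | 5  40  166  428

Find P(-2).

Write P(x) = ax^3 + bx^2 + cx + d. Substituting each data point gives a linear system:
  d = 5
  125a + 25b + 5c + d = 40
  343a + 49b + 7c + d = 166
  729a + 81b + 9c + d = 428
Solving the system yields a = 1, b = -4, c = 2, d = 5.
So P(x) = x^3 - 4x^2 + 2x + 5.
Then P(-2) = -23.

-23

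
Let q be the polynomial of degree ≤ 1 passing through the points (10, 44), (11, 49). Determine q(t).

Write q(t) = at + b. Substituting each data point gives a linear system:
  10a + b = 44
  11a + b = 49
Solving the system yields a = 5, b = -6.
So q(t) = 5t - 6.
Check: q(10) = 44. ✓

q(t) = 5t - 6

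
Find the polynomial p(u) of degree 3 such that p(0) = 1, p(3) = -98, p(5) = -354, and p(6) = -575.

p(u) = -2u^3 - 3u^2 - 6u + 1

Write p(u) = au^3 + bu^2 + cu + d. Substituting each data point gives a linear system:
  d = 1
  27a + 9b + 3c + d = -98
  125a + 25b + 5c + d = -354
  216a + 36b + 6c + d = -575
Solving the system yields a = -2, b = -3, c = -6, d = 1.
So p(u) = -2u³ - 3u² - 6u + 1.
Check: p(6) = -575. ✓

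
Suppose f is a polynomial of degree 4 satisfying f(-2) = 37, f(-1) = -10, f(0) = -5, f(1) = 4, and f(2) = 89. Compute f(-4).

1079

Forward differences of the values at n = -2, -1, 0, 1, 2:
  f  : 37  -10  -5  4  89
  Δ  : -47  5  9  85
  Δ^2: 52  4  76
  Δ^3: -48  72
  Δ^4: 120
The fourth differences are constant, confirming degree 4.
Interpolating (Newton forward form) and evaluating at n = -4 gives f(-4) = 1079.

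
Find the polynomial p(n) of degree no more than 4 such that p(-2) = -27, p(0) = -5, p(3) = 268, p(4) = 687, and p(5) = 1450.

p(n) = n^4 + 6n^3 + 3n^2 + n - 5

Write p(n) = an^4 + bn^3 + cn^2 + dn + e. Substituting each data point gives a linear system:
  16a - 8b + 4c - 2d + e = -27
  e = -5
  81a + 27b + 9c + 3d + e = 268
  256a + 64b + 16c + 4d + e = 687
  625a + 125b + 25c + 5d + e = 1450
Solving the system yields a = 1, b = 6, c = 3, d = 1, e = -5.
So p(n) = n^4 + 6n^3 + 3n^2 + n - 5.
Check: p(5) = 1450. ✓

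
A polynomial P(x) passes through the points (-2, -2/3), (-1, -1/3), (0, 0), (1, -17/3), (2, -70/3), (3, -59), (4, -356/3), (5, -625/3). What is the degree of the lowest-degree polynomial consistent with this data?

3

Forward differences of the values at x = -2, -1, 0, 1, 2, 3, 4, 5:
  P  : -2/3  -1/3  0  -17/3  -70/3  -59  -356/3  -625/3
  Δ  : 1/3  1/3  -17/3  -53/3  -107/3  -179/3  -269/3
  Δ^2: 0  -6  -12  -18  -24  -30
  Δ^3: -6  -6  -6  -6  -6
  Δ^4: 0  0  0  0
  Δ^5: 0  0  0
  Δ^6: 0  0
  Δ^7: 0
The third differences are constant (-6) and nonzero, while all higher differences vanish, so the minimal degree is 3.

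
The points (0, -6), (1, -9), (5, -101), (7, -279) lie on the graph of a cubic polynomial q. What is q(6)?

Write q(s) = as^3 + bs^2 + cs + d. Substituting each data point gives a linear system:
  d = -6
  a + b + c + d = -9
  125a + 25b + 5c + d = -101
  343a + 49b + 7c + d = -279
Solving the system yields a = -1, b = 2, c = -4, d = -6.
So q(s) = -s^3 + 2s^2 - 4s - 6.
Then q(6) = -174.

-174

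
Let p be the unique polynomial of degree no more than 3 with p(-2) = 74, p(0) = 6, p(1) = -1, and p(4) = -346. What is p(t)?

Using the Lagrange interpolation formula with nodes -2, 0, 1, 4:
  L_0(t) = t(t - 1)(t - 4) / -36
  L_1(t) = (t + 2)(t - 1)(t - 4) / 8
  L_2(t) = (t + 2)t(t - 4) / -9
  L_3(t) = (t + 2)t(t - 1) / 72
Then p(t) = 74·L_0(t) + 6·L_1(t) - 1·L_2(t) - 346·L_3(t).
Expanding and collecting terms gives p(t) = -6t³ + 3t² - 4t + 6.
Check: p(-2) = 74. ✓

p(t) = -6t^3 + 3t^2 - 4t + 6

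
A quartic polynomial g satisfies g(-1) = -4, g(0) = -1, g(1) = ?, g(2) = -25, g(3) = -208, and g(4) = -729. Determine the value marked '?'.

The 5 known points determine the degree-4 polynomial uniquely.
Write g(u) = au^4 + bu^3 + cu^2 + du + e. Substituting each data point gives a linear system:
  a - b + c - d + e = -4
  e = -1
  16a + 8b + 4c + 2d + e = -25
  81a + 27b + 9c + 3d + e = -208
  256a + 64b + 16c + 4d + e = -729
Solving the system yields a = -3, b = -1, c = 5, d = 6, e = -1.
So g(u) = -3u^4 - u^3 + 5u^2 + 6u - 1.
Then g(1) = 6.

6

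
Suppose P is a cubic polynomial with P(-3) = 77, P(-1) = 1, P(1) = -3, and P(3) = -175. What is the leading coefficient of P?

Write P(u) = au^3 + bu^2 + cu + d. Substituting each data point gives a linear system:
  -27a + 9b - 3c + d = 77
  -a + b - c + d = 1
  a + b + c + d = -3
  27a + 9b + 3c + d = -175
Solving the system yields a = -5, b = -6, c = 3, d = 5.
So P(u) = -5u^3 - 6u^2 + 3u + 5.
The leading coefficient is -5.

-5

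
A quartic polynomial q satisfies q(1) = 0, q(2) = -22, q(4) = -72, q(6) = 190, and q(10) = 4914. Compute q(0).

Write q(u) = au^4 + bu^3 + cu^2 + du + e. Substituting each data point gives a linear system:
  a + b + c + d + e = 0
  16a + 8b + 4c + 2d + e = -22
  256a + 64b + 16c + 4d + e = -72
  1296a + 216b + 36c + 6d + e = 190
  10000a + 1000b + 100c + 10d + e = 4914
Solving the system yields a = 1, b = -5, c = -1, d = 1, e = 4.
So q(u) = u^4 - 5u^3 - u^2 + u + 4.
Then q(0) = 4.

4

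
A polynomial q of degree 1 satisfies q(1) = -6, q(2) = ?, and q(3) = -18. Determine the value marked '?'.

On equispaced nodes a degree-1 polynomial has vanishing second forward difference, so
  q(1) - 2·q(2) + q(3) = 0.
Substituting the known values and solving for q(2):
  -2·q(2) = 24
  q(2) = -12.

-12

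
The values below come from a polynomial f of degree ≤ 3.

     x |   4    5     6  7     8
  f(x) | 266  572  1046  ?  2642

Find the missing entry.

1724

The 4 known points determine the degree-3 polynomial uniquely.
Write f(x) = ax^3 + bx^2 + cx + d. Substituting each data point gives a linear system:
  64a + 16b + 4c + d = 266
  125a + 25b + 5c + d = 572
  216a + 36b + 6c + d = 1046
  512a + 64b + 8c + d = 2642
Solving the system yields a = 6, b = -6, c = -6, d = 2.
So f(x) = 6x³ - 6x² - 6x + 2.
Then f(7) = 1724.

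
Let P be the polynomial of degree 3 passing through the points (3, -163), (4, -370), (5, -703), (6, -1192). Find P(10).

Using the Lagrange interpolation formula with nodes 3, 4, 5, 6:
  L_0(u) = (u - 4)(u - 5)(u - 6) / -6
  L_1(u) = (u - 3)(u - 5)(u - 6) / 2
  L_2(u) = (u - 3)(u - 4)(u - 6) / -2
  L_3(u) = (u - 3)(u - 4)(u - 5) / 6
Then P(u) = -163·L_0(u) - 370·L_1(u) - 703·L_2(u) - 1192·L_3(u).
Expanding and collecting terms gives P(u) = -5u³ - 3u² - u + 2.
Evaluating at u = 10: P(10) = -5308.

-5308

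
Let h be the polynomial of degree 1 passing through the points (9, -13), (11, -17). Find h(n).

Write h(n) = an + b. Substituting each data point gives a linear system:
  9a + b = -13
  11a + b = -17
Solving the system yields a = -2, b = 5.
So h(n) = -2n + 5.
Check: h(11) = -17. ✓

h(n) = -2n + 5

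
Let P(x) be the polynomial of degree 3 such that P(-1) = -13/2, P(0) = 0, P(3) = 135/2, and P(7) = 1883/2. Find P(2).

19

Write P(x) = ax^3 + bx^2 + cx + d. Substituting each data point gives a linear system:
  -a + b - c + d = -13/2
  d = 0
  27a + 9b + 3c + d = 135/2
  343a + 49b + 7c + d = 1883/2
Solving the system yields a = 3, b = -2, c = 3/2, d = 0.
So P(x) = 3x^3 - 2x^2 + (3/2)x.
Then P(2) = 19.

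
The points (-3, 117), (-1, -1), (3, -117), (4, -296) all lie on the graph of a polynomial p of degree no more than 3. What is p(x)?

p(x) = -5x^3 + 6x

Using the Lagrange interpolation formula with nodes -3, -1, 3, 4:
  L_0(x) = (x + 1)(x - 3)(x - 4) / -84
  L_1(x) = (x + 3)(x - 3)(x - 4) / 40
  L_2(x) = (x + 3)(x + 1)(x - 4) / -24
  L_3(x) = (x + 3)(x + 1)(x - 3) / 35
Then p(x) = 117·L_0(x) - 1·L_1(x) - 117·L_2(x) - 296·L_3(x).
Expanding and collecting terms gives p(x) = -5x^3 + 6x.
Check: p(-3) = 117. ✓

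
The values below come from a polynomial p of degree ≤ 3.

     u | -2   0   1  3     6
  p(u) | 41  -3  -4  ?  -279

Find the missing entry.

-24

The 4 known points determine the degree-3 polynomial uniquely.
Write p(u) = au^3 + bu^2 + cu + d. Substituting each data point gives a linear system:
  -8a + 4b - 2c + d = 41
  d = -3
  a + b + c + d = -4
  216a + 36b + 6c + d = -279
Solving the system yields a = -2, b = 5, c = -4, d = -3.
So p(u) = -2u³ + 5u² - 4u - 3.
Then p(3) = -24.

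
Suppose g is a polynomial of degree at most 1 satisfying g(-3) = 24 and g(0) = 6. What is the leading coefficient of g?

-6

Write g(x) = ax + b. Substituting each data point gives a linear system:
  -3a + b = 24
  b = 6
Solving the system yields a = -6, b = 6.
So g(x) = -6x + 6.
The leading coefficient is -6.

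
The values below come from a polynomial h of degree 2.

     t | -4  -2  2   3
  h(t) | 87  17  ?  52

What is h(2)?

21

The 3 known points determine the degree-2 polynomial uniquely.
Write h(t) = at^2 + bt + c. Substituting each data point gives a linear system:
  16a - 4b + c = 87
  4a - 2b + c = 17
  9a + 3b + c = 52
Solving the system yields a = 6, b = 1, c = -5.
So h(t) = 6t² + t - 5.
Then h(2) = 21.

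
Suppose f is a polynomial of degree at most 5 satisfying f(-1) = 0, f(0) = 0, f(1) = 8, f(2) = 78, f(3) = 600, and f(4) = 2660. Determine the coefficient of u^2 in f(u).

5

Write f(u) = au^5 + bu^4 + cu^3 + du^2 + eu + k. Substituting each data point gives a linear system:
  -a + b - c + d - e + k = 0
  k = 0
  a + b + c + d + e + k = 8
  32a + 16b + 8c + 4d + 2e + k = 78
  243a + 81b + 27c + 9d + 3e + k = 600
  1024a + 256b + 64c + 16d + 4e + k = 2660
Solving the system yields a = 3, b = -1, c = -4, d = 5, e = 5, k = 0.
So f(u) = 3u^5 - u^4 - 4u^3 + 5u^2 + 5u.
The coefficient of u^2 is 5.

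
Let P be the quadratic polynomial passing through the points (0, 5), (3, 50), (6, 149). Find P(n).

Write P(n) = an^2 + bn + c. Substituting each data point gives a linear system:
  c = 5
  9a + 3b + c = 50
  36a + 6b + c = 149
Solving the system yields a = 3, b = 6, c = 5.
So P(n) = 3n^2 + 6n + 5.
Check: P(0) = 5. ✓

P(n) = 3n^2 + 6n + 5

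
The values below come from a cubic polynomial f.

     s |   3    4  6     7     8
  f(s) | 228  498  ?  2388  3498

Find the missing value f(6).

1542

The 4 known points determine the degree-3 polynomial uniquely.
Write f(s) = as^3 + bs^2 + cs + d. Substituting each data point gives a linear system:
  27a + 9b + 3c + d = 228
  64a + 16b + 4c + d = 498
  343a + 49b + 7c + d = 2388
  512a + 64b + 8c + d = 3498
Solving the system yields a = 6, b = 6, c = 6, d = -6.
So f(s) = 6s³ + 6s² + 6s - 6.
Then f(6) = 1542.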